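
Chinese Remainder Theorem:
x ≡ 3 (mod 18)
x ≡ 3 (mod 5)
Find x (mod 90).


M = 18*5 = 90
M1 = M/18 = 5, M2 = M/5 = 18
M1^(-1) mod 18 = 11, M2^(-1) mod 5 = 2
x = 3*5*11 + 3*18*2 = 273
273 mod 90 = 3
Check: 3 mod 18 = 3 ✓, 3 mod 5 = 3 ✓

x ≡ 3 (mod 90)


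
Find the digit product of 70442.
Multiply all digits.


7 × 0 × 4 × 4 × 2 = 0


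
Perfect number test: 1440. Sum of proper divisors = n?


Proper divisors of 1440: 1, 2, 3, 4, 5, 6, 8, 9, 10, 12, 15, 16, 18, 20, 24, 30, 32, 36, 40, 45, 48, 60, 72, 80, 90, 96, 120, 144, 160, 180, 240, 288, 360, 480, 720
Sum = 1 + 2 + 3 + 4 + 5 + 6 + 8 + 9 + 10 + 12 + 15 + 16 + 18 + 20 + 24 + 30 + 32 + 36 + 40 + 45 + 48 + 60 + 72 + 80 + 90 + 96 + 120 + 144 + 160 + 180 + 240 + 288 + 360 + 480 + 720 = 3474

No, 1440 is not perfect (3474 ≠ 1440)


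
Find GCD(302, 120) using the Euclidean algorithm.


302 = 2 * 120 + 62
120 = 1 * 62 + 58
62 = 1 * 58 + 4
58 = 14 * 4 + 2
4 = 2 * 2 + 0
GCD = 2


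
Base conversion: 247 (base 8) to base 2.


247 (base 8) = 167 (decimal)
167 (decimal) = 10100111 (base 2)


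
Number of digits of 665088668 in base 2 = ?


665088668 in base 2 = 100111101001000111001010011100
Number of digits = 30

30 digits (base 2)


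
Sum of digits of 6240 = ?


6 + 2 + 4 + 0 = 12


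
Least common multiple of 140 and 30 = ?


GCD(140, 30) = 10
LCM = 140*30/10 = 4200/10 = 420

LCM = 420


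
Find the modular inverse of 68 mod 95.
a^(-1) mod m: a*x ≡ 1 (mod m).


Use the extended Euclidean algorithm on (95, 68); each row r = 95*s + 68*t:
r=95, s=1, t=0
r=68, s=0, t=1
q=1: r=27, s=1, t=-1   [95*(1) + 68*(-1) = 27]
q=2: r=14, s=-2, t=3   [95*(-2) + 68*(3) = 14]
q=1: r=13, s=3, t=-4   [95*(3) + 68*(-4) = 13]
q=1: r=1, s=-5, t=7   [95*(-5) + 68*(7) = 1]
q=13: r=0, s=68, t=-95   [95*(68) + 68*(-95) = 0]
GCD = 1 with t = 7, so 68*(7) ≡ 1 (mod 95)
Inverse = 7 mod 95 = 7
Check: 68 * 7 = 476 ≡ 1 (mod 95)

68^(-1) ≡ 7 (mod 95)


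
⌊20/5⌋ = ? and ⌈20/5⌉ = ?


20/5 = 4.0000
floor = 4
ceil = 4

floor = 4, ceil = 4


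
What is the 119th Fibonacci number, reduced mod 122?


F(k) mod 122 for k=1..119:
1, 1, 2, 3, 5, 8, 13, 21, 34, 55, 89, 22, 111, 11, 0, 11, 11, 22, 33, 55, 88, 21, 109, 8, 117, 3, 120, 1, 121, 0, 121, 121, 120, 119, 117, 114, 109, 101, 88, 67, 33, 100, 11, 111, 0, 111, 111, 100, 89, 67, 34, 101, 13, 114, 5, 119, 2, 121, 1, 0, 1, 1, 2, 3, 5, 8, 13, 21, 34, 55, 89, 22, 111, 11, 0, 11, 11, 22, 33, 55, 88, 21, 109, 8, 117, 3, 120, 1, 121, 0, 121, 121, 120, 119, 117, 114, 109, 101, 88, 67, 33, 100, 11, 111, 0, 111, 111, 100, 89, 67, 34, 101, 13, 114, 5, 119, 2, 121, 1
F(119) mod 122 = 1


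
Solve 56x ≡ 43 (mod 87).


GCD(56, 87) = 1, unique solution
a^(-1) mod 87 = 14
x = 14 * 43 mod 87 = 80

x ≡ 80 (mod 87)


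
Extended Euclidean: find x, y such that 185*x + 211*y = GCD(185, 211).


Tabular extended Euclidean (each row: r = 185*s + 211*t):
r=185, s=1, t=0
r=211, s=0, t=1
q=0: r=185, s=1, t=0   [185*(1) + 211*(0) = 185]
q=1: r=26, s=-1, t=1   [185*(-1) + 211*(1) = 26]
q=7: r=3, s=8, t=-7   [185*(8) + 211*(-7) = 3]
q=8: r=2, s=-65, t=57   [185*(-65) + 211*(57) = 2]
q=1: r=1, s=73, t=-64   [185*(73) + 211*(-64) = 1]
q=2: r=0, s=-211, t=185   [185*(-211) + 211*(185) = 0]
GCD = 1; from the row with r=1: x=73, y=-64
Check: 185*(73) + 211*(-64) = 13505 - 13504 = 1

GCD = 1, x = 73, y = -64


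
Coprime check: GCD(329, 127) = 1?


Euclidean algorithm:
329 = 2 * 127 + 75
127 = 1 * 75 + 52
75 = 1 * 52 + 23
52 = 2 * 23 + 6
23 = 3 * 6 + 5
6 = 1 * 5 + 1
5 = 5 * 1 + 0
GCD(329, 127) = 1

Yes, coprime (GCD = 1)


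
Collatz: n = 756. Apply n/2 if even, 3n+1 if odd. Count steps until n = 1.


756 → 378 → 189 → 568 → 284 → 142 → 71 → 214 → 107 → 322 → 161 → 484 → 242 → 121 → 364 → 182 → 91 → 274 → 137 → 412 → 206 → 103 → 310 → 155 → 466 → 233 → 700 → 350 → 175 → 526 → 263 → 790 → 395 → 1186 → 593 → 1780 → 890 → 445 → 1336 → 668 → 334 → 167 → 502 → 251 → 754 → 377 → 1132 → 566 → 283 → 850 → 425 → 1276 → 638 → 319 → 958 → 479 → 1438 → 719 → 2158 → 1079 → 3238 → 1619 → 4858 → 2429 → 7288 → 3644 → 1822 → 911 → 2734 → 1367 → 4102 → 2051 → 6154 → 3077 → 9232 → 4616 → 2308 → 1154 → 577 → 1732 → 866 → 433 → 1300 → 650 → 325 → 976 → 488 → 244 → 122 → 61 → 184 → 92 → 46 → 23 → 70 → 35 → 106 → 53 → 160 → 80 → 40 → 20 → 10 → 5 → 16 → 8 → 4 → 2 → 1
Total steps = 108

108 steps


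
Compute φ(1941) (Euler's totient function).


1941 = 3 × 647
Prime factors: 3, 647
φ(1941) = 1941 × (1-1/3) × (1-1/647)
= 1941 × 2/3 × 646/647 = 1292

φ(1941) = 1292


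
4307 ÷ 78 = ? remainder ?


4307 = 78 * 55 + 17
Check: 4290 + 17 = 4307

q = 55, r = 17


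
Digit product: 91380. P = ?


9 × 1 × 3 × 8 × 0 = 0


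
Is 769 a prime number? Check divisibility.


Check divisors up to sqrt(769) = 27.7308
No divisors found.
769 is prime.

Yes, 769 is prime


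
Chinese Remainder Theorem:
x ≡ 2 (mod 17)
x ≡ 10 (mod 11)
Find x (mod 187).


M = 17*11 = 187
M1 = M/17 = 11, M2 = M/11 = 17
M1^(-1) mod 17 = 14, M2^(-1) mod 11 = 2
x = 2*11*14 + 10*17*2 = 648
648 mod 187 = 87
Check: 87 mod 17 = 2 ✓, 87 mod 11 = 10 ✓

x ≡ 87 (mod 187)


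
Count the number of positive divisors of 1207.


1207 = 17^1 × 71^1
d(1207) = (1+1) × (1+1) = 4

4 divisors


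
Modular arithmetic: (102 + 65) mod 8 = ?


102 + 65 = 167
167 mod 8 = 7


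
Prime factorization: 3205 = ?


3205 / 5 = 641
641 / 641 = 1
3205 = 5 × 641


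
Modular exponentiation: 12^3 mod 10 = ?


12^1 mod 10 = 2
12^2 mod 10 = 4
12^3 mod 10 = 8


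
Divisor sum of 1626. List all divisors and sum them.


Divisors of 1626: 1, 2, 3, 6, 271, 542, 813, 1626
Sum = 1 + 2 + 3 + 6 + 271 + 542 + 813 + 1626 = 3264

σ(1626) = 3264


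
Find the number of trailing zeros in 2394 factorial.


floor(2394/5) = 478
floor(2394/25) = 95
floor(2394/125) = 19
floor(2394/625) = 3
Total = 595

595 trailing zeros


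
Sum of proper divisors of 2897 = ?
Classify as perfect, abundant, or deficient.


Proper divisors: 1
Sum = 1 = 1
1 < 2897 → deficient

s(2897) = 1 (deficient)


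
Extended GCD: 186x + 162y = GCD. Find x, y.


Tabular extended Euclidean (each row: r = 186*s + 162*t):
r=186, s=1, t=0
r=162, s=0, t=1
q=1: r=24, s=1, t=-1   [186*(1) + 162*(-1) = 24]
q=6: r=18, s=-6, t=7   [186*(-6) + 162*(7) = 18]
q=1: r=6, s=7, t=-8   [186*(7) + 162*(-8) = 6]
q=3: r=0, s=-27, t=31   [186*(-27) + 162*(31) = 0]
GCD = 6; from the row with r=6: x=7, y=-8
Check: 186*(7) + 162*(-8) = 1302 - 1296 = 6

GCD = 6, x = 7, y = -8


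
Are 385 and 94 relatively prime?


Euclidean algorithm:
385 = 4 * 94 + 9
94 = 10 * 9 + 4
9 = 2 * 4 + 1
4 = 4 * 1 + 0
GCD(385, 94) = 1

Yes, coprime (GCD = 1)


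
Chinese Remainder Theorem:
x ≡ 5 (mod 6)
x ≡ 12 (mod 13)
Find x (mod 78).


M = 6*13 = 78
M1 = M/6 = 13, M2 = M/13 = 6
M1^(-1) mod 6 = 1, M2^(-1) mod 13 = 11
x = 5*13*1 + 12*6*11 = 857
857 mod 78 = 77
Check: 77 mod 6 = 5 ✓, 77 mod 13 = 12 ✓

x ≡ 77 (mod 78)


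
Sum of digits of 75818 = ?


7 + 5 + 8 + 1 + 8 = 29


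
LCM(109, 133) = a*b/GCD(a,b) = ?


GCD(109, 133) = 1
LCM = 109*133/1 = 14497/1 = 14497

LCM = 14497


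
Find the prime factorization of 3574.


3574 / 2 = 1787
1787 / 1787 = 1
3574 = 2 × 1787


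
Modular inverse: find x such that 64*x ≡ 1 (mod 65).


Use the extended Euclidean algorithm on (65, 64); each row r = 65*s + 64*t:
r=65, s=1, t=0
r=64, s=0, t=1
q=1: r=1, s=1, t=-1   [65*(1) + 64*(-1) = 1]
q=64: r=0, s=-64, t=65   [65*(-64) + 64*(65) = 0]
GCD = 1 with t = -1, so 64*(-1) ≡ 1 (mod 65)
Inverse = -1 mod 65 = 64
Check: 64 * 64 = 4096 ≡ 1 (mod 65)

64^(-1) ≡ 64 (mod 65)


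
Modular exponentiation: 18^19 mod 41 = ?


18^1 mod 41 = 18
18^2 mod 41 = 37
18^3 mod 41 = 10
18^4 mod 41 = 16
18^5 mod 41 = 1
18^6 mod 41 = 18
18^7 mod 41 = 37
18^8 mod 41 = 10
18^9 mod 41 = 16
18^10 mod 41 = 1
18^11 mod 41 = 18
18^12 mod 41 = 37
18^13 mod 41 = 10
18^14 mod 41 = 16
18^15 mod 41 = 1
18^16 mod 41 = 18
18^17 mod 41 = 37
18^18 mod 41 = 10
18^19 mod 41 = 16


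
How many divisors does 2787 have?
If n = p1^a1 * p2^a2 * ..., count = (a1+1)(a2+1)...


2787 = 3^1 × 929^1
d(2787) = (1+1) × (1+1) = 4

4 divisors


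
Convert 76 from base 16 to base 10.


76 (base 16) = 118 (decimal)
118 (decimal) = 118 (base 10)


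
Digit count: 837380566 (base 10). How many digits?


837380566 has 9 digits in base 10
floor(log10(837380566)) + 1 = floor(8.9229) + 1 = 9

9 digits (base 10)


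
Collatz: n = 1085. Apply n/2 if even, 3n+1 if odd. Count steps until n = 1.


1085 → 3256 → 1628 → 814 → 407 → 1222 → 611 → 1834 → 917 → 2752 → 1376 → 688 → 344 → 172 → 86 → 43 → 130 → 65 → 196 → 98 → 49 → 148 → 74 → 37 → 112 → 56 → 28 → 14 → 7 → 22 → 11 → 34 → 17 → 52 → 26 → 13 → 40 → 20 → 10 → 5 → 16 → 8 → 4 → 2 → 1
Total steps = 44

44 steps


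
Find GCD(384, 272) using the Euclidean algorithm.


384 = 1 * 272 + 112
272 = 2 * 112 + 48
112 = 2 * 48 + 16
48 = 3 * 16 + 0
GCD = 16


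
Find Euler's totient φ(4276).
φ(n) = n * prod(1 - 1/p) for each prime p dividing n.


4276 = 2^2 × 1069
Prime factors: 2, 1069
φ(4276) = 4276 × (1-1/2) × (1-1/1069)
= 4276 × 1/2 × 1068/1069 = 2136

φ(4276) = 2136


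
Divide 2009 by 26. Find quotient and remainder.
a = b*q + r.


2009 = 26 * 77 + 7
Check: 2002 + 7 = 2009

q = 77, r = 7


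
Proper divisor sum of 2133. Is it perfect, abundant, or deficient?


Proper divisors: 1, 3, 9, 27, 79, 237, 711
Sum = 1 + 3 + 9 + 27 + 79 + 237 + 711 = 1067
1067 < 2133 → deficient

s(2133) = 1067 (deficient)


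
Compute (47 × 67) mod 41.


47 × 67 = 3149
3149 mod 41 = 33


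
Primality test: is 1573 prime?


1573 / 11 = 143 (exact division)
1573 is NOT prime.

No, 1573 is not prime


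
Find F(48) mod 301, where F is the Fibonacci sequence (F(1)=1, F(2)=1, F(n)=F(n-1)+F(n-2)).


F(k) mod 301 for k=1..48:
1, 1, 2, 3, 5, 8, 13, 21, 34, 55, 89, 144, 233, 76, 8, 84, 92, 176, 268, 143, 110, 253, 62, 14, 76, 90, 166, 256, 121, 76, 197, 273, 169, 141, 9, 150, 159, 8, 167, 175, 41, 216, 257, 172, 128, 300, 127, 126
F(48) mod 301 = 126


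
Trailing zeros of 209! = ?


floor(209/5) = 41
floor(209/25) = 8
floor(209/125) = 1
Total = 50

50 trailing zeros


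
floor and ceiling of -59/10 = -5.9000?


-59/10 = -5.9000
floor = -6
ceil = -5

floor = -6, ceil = -5


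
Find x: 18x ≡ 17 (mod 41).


GCD(18, 41) = 1, unique solution
a^(-1) mod 41 = 16
x = 16 * 17 mod 41 = 26

x ≡ 26 (mod 41)


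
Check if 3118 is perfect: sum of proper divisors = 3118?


Proper divisors of 3118: 1, 2, 1559
Sum = 1 + 2 + 1559 = 1562

No, 3118 is not perfect (1562 ≠ 3118)


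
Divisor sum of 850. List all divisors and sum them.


Divisors of 850: 1, 2, 5, 10, 17, 25, 34, 50, 85, 170, 425, 850
Sum = 1 + 2 + 5 + 10 + 17 + 25 + 34 + 50 + 85 + 170 + 425 + 850 = 1674

σ(850) = 1674


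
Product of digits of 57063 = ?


5 × 7 × 0 × 6 × 3 = 0


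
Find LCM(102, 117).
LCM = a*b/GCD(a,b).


GCD(102, 117) = 3
LCM = 102*117/3 = 11934/3 = 3978

LCM = 3978


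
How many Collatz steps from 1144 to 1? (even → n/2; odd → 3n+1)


1144 → 572 → 286 → 143 → 430 → 215 → 646 → 323 → 970 → 485 → 1456 → 728 → 364 → 182 → 91 → 274 → 137 → 412 → 206 → 103 → 310 → 155 → 466 → 233 → 700 → 350 → 175 → 526 → 263 → 790 → 395 → 1186 → 593 → 1780 → 890 → 445 → 1336 → 668 → 334 → 167 → 502 → 251 → 754 → 377 → 1132 → 566 → 283 → 850 → 425 → 1276 → 638 → 319 → 958 → 479 → 1438 → 719 → 2158 → 1079 → 3238 → 1619 → 4858 → 2429 → 7288 → 3644 → 1822 → 911 → 2734 → 1367 → 4102 → 2051 → 6154 → 3077 → 9232 → 4616 → 2308 → 1154 → 577 → 1732 → 866 → 433 → 1300 → 650 → 325 → 976 → 488 → 244 → 122 → 61 → 184 → 92 → 46 → 23 → 70 → 35 → 106 → 53 → 160 → 80 → 40 → 20 → 10 → 5 → 16 → 8 → 4 → 2 → 1
Total steps = 106

106 steps


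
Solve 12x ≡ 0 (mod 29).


GCD(12, 29) = 1, unique solution
a^(-1) mod 29 = 17
x = 17 * 0 mod 29 = 0

x ≡ 0 (mod 29)


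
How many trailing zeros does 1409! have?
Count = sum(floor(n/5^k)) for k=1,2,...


floor(1409/5) = 281
floor(1409/25) = 56
floor(1409/125) = 11
floor(1409/625) = 2
Total = 350

350 trailing zeros


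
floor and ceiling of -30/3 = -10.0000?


-30/3 = -10.0000
floor = -10
ceil = -10

floor = -10, ceil = -10


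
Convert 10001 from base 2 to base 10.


10001 (base 2) = 17 (decimal)
17 (decimal) = 17 (base 10)


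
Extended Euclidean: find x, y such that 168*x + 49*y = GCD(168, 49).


Tabular extended Euclidean (each row: r = 168*s + 49*t):
r=168, s=1, t=0
r=49, s=0, t=1
q=3: r=21, s=1, t=-3   [168*(1) + 49*(-3) = 21]
q=2: r=7, s=-2, t=7   [168*(-2) + 49*(7) = 7]
q=3: r=0, s=7, t=-24   [168*(7) + 49*(-24) = 0]
GCD = 7; from the row with r=7: x=-2, y=7
Check: 168*(-2) + 49*(7) = -336 + 343 = 7

GCD = 7, x = -2, y = 7


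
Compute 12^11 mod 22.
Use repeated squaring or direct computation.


12^1 mod 22 = 12
12^2 mod 22 = 12
12^3 mod 22 = 12
12^4 mod 22 = 12
12^5 mod 22 = 12
12^6 mod 22 = 12
12^7 mod 22 = 12
12^8 mod 22 = 12
12^9 mod 22 = 12
12^10 mod 22 = 12
12^11 mod 22 = 12


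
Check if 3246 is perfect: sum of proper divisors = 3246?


Proper divisors of 3246: 1, 2, 3, 6, 541, 1082, 1623
Sum = 1 + 2 + 3 + 6 + 541 + 1082 + 1623 = 3258

No, 3246 is not perfect (3258 ≠ 3246)


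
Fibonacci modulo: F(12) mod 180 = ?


F(k) mod 180 for k=1..12:
1, 1, 2, 3, 5, 8, 13, 21, 34, 55, 89, 144
F(12) mod 180 = 144


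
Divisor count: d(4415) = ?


4415 = 5^1 × 883^1
d(4415) = (1+1) × (1+1) = 4

4 divisors


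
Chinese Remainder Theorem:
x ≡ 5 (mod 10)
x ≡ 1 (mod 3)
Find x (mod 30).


M = 10*3 = 30
M1 = M/10 = 3, M2 = M/3 = 10
M1^(-1) mod 10 = 7, M2^(-1) mod 3 = 1
x = 5*3*7 + 1*10*1 = 115
115 mod 30 = 25
Check: 25 mod 10 = 5 ✓, 25 mod 3 = 1 ✓

x ≡ 25 (mod 30)


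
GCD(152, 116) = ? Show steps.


152 = 1 * 116 + 36
116 = 3 * 36 + 8
36 = 4 * 8 + 4
8 = 2 * 4 + 0
GCD = 4


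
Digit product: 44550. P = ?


4 × 4 × 5 × 5 × 0 = 0


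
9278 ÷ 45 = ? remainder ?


9278 = 45 * 206 + 8
Check: 9270 + 8 = 9278

q = 206, r = 8


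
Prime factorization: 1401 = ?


1401 / 3 = 467
467 / 467 = 1
1401 = 3 × 467


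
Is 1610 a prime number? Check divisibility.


1610 / 2 = 805 (exact division)
1610 is NOT prime.

No, 1610 is not prime


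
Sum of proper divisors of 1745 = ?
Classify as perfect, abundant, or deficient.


Proper divisors: 1, 5, 349
Sum = 1 + 5 + 349 = 355
355 < 1745 → deficient

s(1745) = 355 (deficient)


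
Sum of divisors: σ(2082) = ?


Divisors of 2082: 1, 2, 3, 6, 347, 694, 1041, 2082
Sum = 1 + 2 + 3 + 6 + 347 + 694 + 1041 + 2082 = 4176

σ(2082) = 4176


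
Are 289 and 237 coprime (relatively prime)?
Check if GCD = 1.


Euclidean algorithm:
289 = 1 * 237 + 52
237 = 4 * 52 + 29
52 = 1 * 29 + 23
29 = 1 * 23 + 6
23 = 3 * 6 + 5
6 = 1 * 5 + 1
5 = 5 * 1 + 0
GCD(289, 237) = 1

Yes, coprime (GCD = 1)


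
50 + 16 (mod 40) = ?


50 + 16 = 66
66 mod 40 = 26


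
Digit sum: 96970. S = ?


9 + 6 + 9 + 7 + 0 = 31


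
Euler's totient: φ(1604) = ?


1604 = 2^2 × 401
Prime factors: 2, 401
φ(1604) = 1604 × (1-1/2) × (1-1/401)
= 1604 × 1/2 × 400/401 = 800

φ(1604) = 800


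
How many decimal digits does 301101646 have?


301101646 has 9 digits in base 10
floor(log10(301101646)) + 1 = floor(8.4787) + 1 = 9

9 digits (base 10)


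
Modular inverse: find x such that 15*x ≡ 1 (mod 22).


Use the extended Euclidean algorithm on (22, 15); each row r = 22*s + 15*t:
r=22, s=1, t=0
r=15, s=0, t=1
q=1: r=7, s=1, t=-1   [22*(1) + 15*(-1) = 7]
q=2: r=1, s=-2, t=3   [22*(-2) + 15*(3) = 1]
q=7: r=0, s=15, t=-22   [22*(15) + 15*(-22) = 0]
GCD = 1 with t = 3, so 15*(3) ≡ 1 (mod 22)
Inverse = 3 mod 22 = 3
Check: 15 * 3 = 45 ≡ 1 (mod 22)

15^(-1) ≡ 3 (mod 22)


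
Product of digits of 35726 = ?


3 × 5 × 7 × 2 × 6 = 1260


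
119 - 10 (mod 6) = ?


119 - 10 = 109
109 mod 6 = 1


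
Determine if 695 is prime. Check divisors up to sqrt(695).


695 / 5 = 139 (exact division)
695 is NOT prime.

No, 695 is not prime


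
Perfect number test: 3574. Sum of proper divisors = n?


Proper divisors of 3574: 1, 2, 1787
Sum = 1 + 2 + 1787 = 1790

No, 3574 is not perfect (1790 ≠ 3574)


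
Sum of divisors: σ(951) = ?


Divisors of 951: 1, 3, 317, 951
Sum = 1 + 3 + 317 + 951 = 1272

σ(951) = 1272


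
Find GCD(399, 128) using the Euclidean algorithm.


399 = 3 * 128 + 15
128 = 8 * 15 + 8
15 = 1 * 8 + 7
8 = 1 * 7 + 1
7 = 7 * 1 + 0
GCD = 1


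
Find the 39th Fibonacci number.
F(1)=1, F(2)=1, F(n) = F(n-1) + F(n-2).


Sequence: 1, 1, 2, 3, 5, 8, 13, 21, 34, 55, 89, 144, 233, 377, 610, 987, 1597, 2584, 4181, 6765, 10946, 17711, 28657, 46368, 75025, 121393, 196418, 317811, 514229, 832040, 1346269, 2178309, 3524578, 5702887, 9227465, 14930352, 24157817, 39088169, 63245986
F(39) = 63245986


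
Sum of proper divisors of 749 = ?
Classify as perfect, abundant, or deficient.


Proper divisors: 1, 7, 107
Sum = 1 + 7 + 107 = 115
115 < 749 → deficient

s(749) = 115 (deficient)


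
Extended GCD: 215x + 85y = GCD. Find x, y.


Tabular extended Euclidean (each row: r = 215*s + 85*t):
r=215, s=1, t=0
r=85, s=0, t=1
q=2: r=45, s=1, t=-2   [215*(1) + 85*(-2) = 45]
q=1: r=40, s=-1, t=3   [215*(-1) + 85*(3) = 40]
q=1: r=5, s=2, t=-5   [215*(2) + 85*(-5) = 5]
q=8: r=0, s=-17, t=43   [215*(-17) + 85*(43) = 0]
GCD = 5; from the row with r=5: x=2, y=-5
Check: 215*(2) + 85*(-5) = 430 - 425 = 5

GCD = 5, x = 2, y = -5


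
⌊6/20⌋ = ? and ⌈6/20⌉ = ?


6/20 = 0.3000
floor = 0
ceil = 1

floor = 0, ceil = 1


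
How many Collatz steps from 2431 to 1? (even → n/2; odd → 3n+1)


2431 → 7294 → 3647 → 10942 → 5471 → 16414 → 8207 → 24622 → 12311 → 36934 → 18467 → 55402 → 27701 → 83104 → 41552 → 20776 → 10388 → 5194 → 2597 → 7792 → 3896 → 1948 → 974 → 487 → 1462 → 731 → 2194 → 1097 → 3292 → 1646 → 823 → 2470 → 1235 → 3706 → 1853 → 5560 → 2780 → 1390 → 695 → 2086 → 1043 → 3130 → 1565 → 4696 → 2348 → 1174 → 587 → 1762 → 881 → 2644 → 1322 → 661 → 1984 → 992 → 496 → 248 → 124 → 62 → 31 → 94 → 47 → 142 → 71 → 214 → 107 → 322 → 161 → 484 → 242 → 121 → 364 → 182 → 91 → 274 → 137 → 412 → 206 → 103 → 310 → 155 → 466 → 233 → 700 → 350 → 175 → 526 → 263 → 790 → 395 → 1186 → 593 → 1780 → 890 → 445 → 1336 → 668 → 334 → 167 → 502 → 251 → 754 → 377 → 1132 → 566 → 283 → 850 → 425 → 1276 → 638 → 319 → 958 → 479 → 1438 → 719 → 2158 → 1079 → 3238 → 1619 → 4858 → 2429 → 7288 → 3644 → 1822 → 911 → 2734 → 1367 → 4102 → 2051 → 6154 → 3077 → 9232 → 4616 → 2308 → 1154 → 577 → 1732 → 866 → 433 → 1300 → 650 → 325 → 976 → 488 → 244 → 122 → 61 → 184 → 92 → 46 → 23 → 70 → 35 → 106 → 53 → 160 → 80 → 40 → 20 → 10 → 5 → 16 → 8 → 4 → 2 → 1
Total steps = 164

164 steps


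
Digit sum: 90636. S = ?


9 + 0 + 6 + 3 + 6 = 24


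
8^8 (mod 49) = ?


8^1 mod 49 = 8
8^2 mod 49 = 15
8^3 mod 49 = 22
8^4 mod 49 = 29
8^5 mod 49 = 36
8^6 mod 49 = 43
8^7 mod 49 = 1
8^8 mod 49 = 8


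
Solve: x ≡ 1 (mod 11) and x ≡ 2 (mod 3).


M = 11*3 = 33
M1 = M/11 = 3, M2 = M/3 = 11
M1^(-1) mod 11 = 4, M2^(-1) mod 3 = 2
x = 1*3*4 + 2*11*2 = 56
56 mod 33 = 23
Check: 23 mod 11 = 1 ✓, 23 mod 3 = 2 ✓

x ≡ 23 (mod 33)


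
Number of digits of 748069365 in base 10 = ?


748069365 has 9 digits in base 10
floor(log10(748069365)) + 1 = floor(8.8739) + 1 = 9

9 digits (base 10)


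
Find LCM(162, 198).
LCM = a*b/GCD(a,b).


GCD(162, 198) = 18
LCM = 162*198/18 = 32076/18 = 1782

LCM = 1782


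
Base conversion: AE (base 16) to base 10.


AE (base 16) = 174 (decimal)
174 (decimal) = 174 (base 10)


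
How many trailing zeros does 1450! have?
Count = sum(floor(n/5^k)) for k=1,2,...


floor(1450/5) = 290
floor(1450/25) = 58
floor(1450/125) = 11
floor(1450/625) = 2
Total = 361

361 trailing zeros


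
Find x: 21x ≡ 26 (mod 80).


GCD(21, 80) = 1, unique solution
a^(-1) mod 80 = 61
x = 61 * 26 mod 80 = 66

x ≡ 66 (mod 80)


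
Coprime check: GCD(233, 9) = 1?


Euclidean algorithm:
233 = 25 * 9 + 8
9 = 1 * 8 + 1
8 = 8 * 1 + 0
GCD(233, 9) = 1

Yes, coprime (GCD = 1)


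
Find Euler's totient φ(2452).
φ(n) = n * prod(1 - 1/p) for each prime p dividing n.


2452 = 2^2 × 613
Prime factors: 2, 613
φ(2452) = 2452 × (1-1/2) × (1-1/613)
= 2452 × 1/2 × 612/613 = 1224

φ(2452) = 1224


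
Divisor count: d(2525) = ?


2525 = 5^2 × 101^1
d(2525) = (2+1) × (1+1) = 6

6 divisors


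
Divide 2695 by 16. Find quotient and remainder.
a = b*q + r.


2695 = 16 * 168 + 7
Check: 2688 + 7 = 2695

q = 168, r = 7


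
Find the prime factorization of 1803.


1803 / 3 = 601
601 / 601 = 1
1803 = 3 × 601


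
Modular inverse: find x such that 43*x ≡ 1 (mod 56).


Use the extended Euclidean algorithm on (56, 43); each row r = 56*s + 43*t:
r=56, s=1, t=0
r=43, s=0, t=1
q=1: r=13, s=1, t=-1   [56*(1) + 43*(-1) = 13]
q=3: r=4, s=-3, t=4   [56*(-3) + 43*(4) = 4]
q=3: r=1, s=10, t=-13   [56*(10) + 43*(-13) = 1]
q=4: r=0, s=-43, t=56   [56*(-43) + 43*(56) = 0]
GCD = 1 with t = -13, so 43*(-13) ≡ 1 (mod 56)
Inverse = -13 mod 56 = 43
Check: 43 * 43 = 1849 ≡ 1 (mod 56)

43^(-1) ≡ 43 (mod 56)


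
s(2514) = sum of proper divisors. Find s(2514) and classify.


Proper divisors: 1, 2, 3, 6, 419, 838, 1257
Sum = 1 + 2 + 3 + 6 + 419 + 838 + 1257 = 2526
2526 > 2514 → abundant

s(2514) = 2526 (abundant)


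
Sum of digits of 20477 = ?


2 + 0 + 4 + 7 + 7 = 20


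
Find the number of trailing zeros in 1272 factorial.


floor(1272/5) = 254
floor(1272/25) = 50
floor(1272/125) = 10
floor(1272/625) = 2
Total = 316

316 trailing zeros


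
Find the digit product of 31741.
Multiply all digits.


3 × 1 × 7 × 4 × 1 = 84


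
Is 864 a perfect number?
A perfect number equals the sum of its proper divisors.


Proper divisors of 864: 1, 2, 3, 4, 6, 8, 9, 12, 16, 18, 24, 27, 32, 36, 48, 54, 72, 96, 108, 144, 216, 288, 432
Sum = 1 + 2 + 3 + 4 + 6 + 8 + 9 + 12 + 16 + 18 + 24 + 27 + 32 + 36 + 48 + 54 + 72 + 96 + 108 + 144 + 216 + 288 + 432 = 1656

No, 864 is not perfect (1656 ≠ 864)


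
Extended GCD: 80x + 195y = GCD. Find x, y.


Tabular extended Euclidean (each row: r = 80*s + 195*t):
r=80, s=1, t=0
r=195, s=0, t=1
q=0: r=80, s=1, t=0   [80*(1) + 195*(0) = 80]
q=2: r=35, s=-2, t=1   [80*(-2) + 195*(1) = 35]
q=2: r=10, s=5, t=-2   [80*(5) + 195*(-2) = 10]
q=3: r=5, s=-17, t=7   [80*(-17) + 195*(7) = 5]
q=2: r=0, s=39, t=-16   [80*(39) + 195*(-16) = 0]
GCD = 5; from the row with r=5: x=-17, y=7
Check: 80*(-17) + 195*(7) = -1360 + 1365 = 5

GCD = 5, x = -17, y = 7


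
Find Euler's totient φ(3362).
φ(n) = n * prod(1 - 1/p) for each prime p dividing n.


3362 = 2 × 41^2
Prime factors: 2, 41
φ(3362) = 3362 × (1-1/2) × (1-1/41)
= 3362 × 1/2 × 40/41 = 1640

φ(3362) = 1640


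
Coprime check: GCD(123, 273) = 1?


Euclidean algorithm:
273 = 2 * 123 + 27
123 = 4 * 27 + 15
27 = 1 * 15 + 12
15 = 1 * 12 + 3
12 = 4 * 3 + 0
GCD(123, 273) = 3

No, not coprime (GCD = 3)


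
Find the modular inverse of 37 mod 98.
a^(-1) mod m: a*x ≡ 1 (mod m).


Use the extended Euclidean algorithm on (98, 37); each row r = 98*s + 37*t:
r=98, s=1, t=0
r=37, s=0, t=1
q=2: r=24, s=1, t=-2   [98*(1) + 37*(-2) = 24]
q=1: r=13, s=-1, t=3   [98*(-1) + 37*(3) = 13]
q=1: r=11, s=2, t=-5   [98*(2) + 37*(-5) = 11]
q=1: r=2, s=-3, t=8   [98*(-3) + 37*(8) = 2]
q=5: r=1, s=17, t=-45   [98*(17) + 37*(-45) = 1]
q=2: r=0, s=-37, t=98   [98*(-37) + 37*(98) = 0]
GCD = 1 with t = -45, so 37*(-45) ≡ 1 (mod 98)
Inverse = -45 mod 98 = 53
Check: 37 * 53 = 1961 ≡ 1 (mod 98)

37^(-1) ≡ 53 (mod 98)


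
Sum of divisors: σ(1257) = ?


Divisors of 1257: 1, 3, 419, 1257
Sum = 1 + 3 + 419 + 1257 = 1680

σ(1257) = 1680


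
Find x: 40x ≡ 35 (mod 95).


GCD(40, 95) = 5 divides 35
Divide: 8x ≡ 7 (mod 19)
x ≡ 8 (mod 19)


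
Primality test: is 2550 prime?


2550 / 2 = 1275 (exact division)
2550 is NOT prime.

No, 2550 is not prime


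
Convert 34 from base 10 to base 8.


34 (base 10) = 34 (decimal)
34 (decimal) = 42 (base 8)


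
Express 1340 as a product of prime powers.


1340 / 2 = 670
670 / 2 = 335
335 / 5 = 67
67 / 67 = 1
1340 = 2^2 × 5 × 67


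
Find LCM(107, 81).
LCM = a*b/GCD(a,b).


GCD(107, 81) = 1
LCM = 107*81/1 = 8667/1 = 8667

LCM = 8667


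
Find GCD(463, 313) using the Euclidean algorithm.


463 = 1 * 313 + 150
313 = 2 * 150 + 13
150 = 11 * 13 + 7
13 = 1 * 7 + 6
7 = 1 * 6 + 1
6 = 6 * 1 + 0
GCD = 1


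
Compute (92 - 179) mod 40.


92 - 179 = -87
-87 mod 40 = 33


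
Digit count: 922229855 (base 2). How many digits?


922229855 in base 2 = 110110111110000001110001011111
Number of digits = 30

30 digits (base 2)


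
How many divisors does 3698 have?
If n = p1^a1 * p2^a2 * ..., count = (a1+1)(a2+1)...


3698 = 2^1 × 43^2
d(3698) = (1+1) × (2+1) = 6

6 divisors


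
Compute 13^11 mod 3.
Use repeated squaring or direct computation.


13^1 mod 3 = 1
13^2 mod 3 = 1
13^3 mod 3 = 1
13^4 mod 3 = 1
13^5 mod 3 = 1
13^6 mod 3 = 1
13^7 mod 3 = 1
13^8 mod 3 = 1
13^9 mod 3 = 1
13^10 mod 3 = 1
13^11 mod 3 = 1


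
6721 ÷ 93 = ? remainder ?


6721 = 93 * 72 + 25
Check: 6696 + 25 = 6721

q = 72, r = 25


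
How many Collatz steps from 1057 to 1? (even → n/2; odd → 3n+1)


1057 → 3172 → 1586 → 793 → 2380 → 1190 → 595 → 1786 → 893 → 2680 → 1340 → 670 → 335 → 1006 → 503 → 1510 → 755 → 2266 → 1133 → 3400 → 1700 → 850 → 425 → 1276 → 638 → 319 → 958 → 479 → 1438 → 719 → 2158 → 1079 → 3238 → 1619 → 4858 → 2429 → 7288 → 3644 → 1822 → 911 → 2734 → 1367 → 4102 → 2051 → 6154 → 3077 → 9232 → 4616 → 2308 → 1154 → 577 → 1732 → 866 → 433 → 1300 → 650 → 325 → 976 → 488 → 244 → 122 → 61 → 184 → 92 → 46 → 23 → 70 → 35 → 106 → 53 → 160 → 80 → 40 → 20 → 10 → 5 → 16 → 8 → 4 → 2 → 1
Total steps = 80

80 steps


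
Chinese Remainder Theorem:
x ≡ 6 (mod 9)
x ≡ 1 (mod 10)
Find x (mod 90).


M = 9*10 = 90
M1 = M/9 = 10, M2 = M/10 = 9
M1^(-1) mod 9 = 1, M2^(-1) mod 10 = 9
x = 6*10*1 + 1*9*9 = 141
141 mod 90 = 51
Check: 51 mod 9 = 6 ✓, 51 mod 10 = 1 ✓

x ≡ 51 (mod 90)


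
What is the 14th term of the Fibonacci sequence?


Sequence: 1, 1, 2, 3, 5, 8, 13, 21, 34, 55, 89, 144, 233, 377
F(14) = 377


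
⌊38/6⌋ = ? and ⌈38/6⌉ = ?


38/6 = 6.3333
floor = 6
ceil = 7

floor = 6, ceil = 7


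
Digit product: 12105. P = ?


1 × 2 × 1 × 0 × 5 = 0


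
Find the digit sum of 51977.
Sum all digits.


5 + 1 + 9 + 7 + 7 = 29


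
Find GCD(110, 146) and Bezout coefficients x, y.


Tabular extended Euclidean (each row: r = 110*s + 146*t):
r=110, s=1, t=0
r=146, s=0, t=1
q=0: r=110, s=1, t=0   [110*(1) + 146*(0) = 110]
q=1: r=36, s=-1, t=1   [110*(-1) + 146*(1) = 36]
q=3: r=2, s=4, t=-3   [110*(4) + 146*(-3) = 2]
q=18: r=0, s=-73, t=55   [110*(-73) + 146*(55) = 0]
GCD = 2; from the row with r=2: x=4, y=-3
Check: 110*(4) + 146*(-3) = 440 - 438 = 2

GCD = 2, x = 4, y = -3


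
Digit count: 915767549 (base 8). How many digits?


915767549 in base 8 = 6645300375
Number of digits = 10

10 digits (base 8)


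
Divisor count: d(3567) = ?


3567 = 3^1 × 29^1 × 41^1
d(3567) = (1+1) × (1+1) × (1+1) = 8

8 divisors


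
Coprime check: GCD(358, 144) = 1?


Euclidean algorithm:
358 = 2 * 144 + 70
144 = 2 * 70 + 4
70 = 17 * 4 + 2
4 = 2 * 2 + 0
GCD(358, 144) = 2

No, not coprime (GCD = 2)


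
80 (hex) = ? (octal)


80 (base 16) = 128 (decimal)
128 (decimal) = 200 (base 8)


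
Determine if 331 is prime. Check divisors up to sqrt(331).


Check divisors up to sqrt(331) = 18.1934
No divisors found.
331 is prime.

Yes, 331 is prime


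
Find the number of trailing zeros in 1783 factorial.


floor(1783/5) = 356
floor(1783/25) = 71
floor(1783/125) = 14
floor(1783/625) = 2
Total = 443

443 trailing zeros


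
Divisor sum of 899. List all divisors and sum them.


Divisors of 899: 1, 29, 31, 899
Sum = 1 + 29 + 31 + 899 = 960

σ(899) = 960


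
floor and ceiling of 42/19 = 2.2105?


42/19 = 2.2105
floor = 2
ceil = 3

floor = 2, ceil = 3


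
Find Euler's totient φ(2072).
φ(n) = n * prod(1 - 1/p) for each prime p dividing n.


2072 = 2^3 × 7 × 37
Prime factors: 2, 7, 37
φ(2072) = 2072 × (1-1/2) × (1-1/7) × (1-1/37)
= 2072 × 1/2 × 6/7 × 36/37 = 864

φ(2072) = 864


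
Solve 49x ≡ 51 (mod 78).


GCD(49, 78) = 1, unique solution
a^(-1) mod 78 = 43
x = 43 * 51 mod 78 = 9

x ≡ 9 (mod 78)


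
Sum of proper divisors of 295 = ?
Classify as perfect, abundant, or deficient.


Proper divisors: 1, 5, 59
Sum = 1 + 5 + 59 = 65
65 < 295 → deficient

s(295) = 65 (deficient)


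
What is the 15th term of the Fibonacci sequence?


Sequence: 1, 1, 2, 3, 5, 8, 13, 21, 34, 55, 89, 144, 233, 377, 610
F(15) = 610


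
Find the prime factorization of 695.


695 / 5 = 139
139 / 139 = 1
695 = 5 × 139


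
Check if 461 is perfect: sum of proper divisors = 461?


Proper divisors of 461: 1
Sum = 1 = 1

No, 461 is not perfect (1 ≠ 461)


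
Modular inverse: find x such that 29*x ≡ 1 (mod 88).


Use the extended Euclidean algorithm on (88, 29); each row r = 88*s + 29*t:
r=88, s=1, t=0
r=29, s=0, t=1
q=3: r=1, s=1, t=-3   [88*(1) + 29*(-3) = 1]
q=29: r=0, s=-29, t=88   [88*(-29) + 29*(88) = 0]
GCD = 1 with t = -3, so 29*(-3) ≡ 1 (mod 88)
Inverse = -3 mod 88 = 85
Check: 29 * 85 = 2465 ≡ 1 (mod 88)

29^(-1) ≡ 85 (mod 88)


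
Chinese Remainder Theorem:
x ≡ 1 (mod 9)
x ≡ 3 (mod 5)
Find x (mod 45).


M = 9*5 = 45
M1 = M/9 = 5, M2 = M/5 = 9
M1^(-1) mod 9 = 2, M2^(-1) mod 5 = 4
x = 1*5*2 + 3*9*4 = 118
118 mod 45 = 28
Check: 28 mod 9 = 1 ✓, 28 mod 5 = 3 ✓

x ≡ 28 (mod 45)


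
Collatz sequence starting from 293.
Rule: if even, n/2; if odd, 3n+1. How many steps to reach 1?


293 → 880 → 440 → 220 → 110 → 55 → 166 → 83 → 250 → 125 → 376 → 188 → 94 → 47 → 142 → 71 → 214 → 107 → 322 → 161 → 484 → 242 → 121 → 364 → 182 → 91 → 274 → 137 → 412 → 206 → 103 → 310 → 155 → 466 → 233 → 700 → 350 → 175 → 526 → 263 → 790 → 395 → 1186 → 593 → 1780 → 890 → 445 → 1336 → 668 → 334 → 167 → 502 → 251 → 754 → 377 → 1132 → 566 → 283 → 850 → 425 → 1276 → 638 → 319 → 958 → 479 → 1438 → 719 → 2158 → 1079 → 3238 → 1619 → 4858 → 2429 → 7288 → 3644 → 1822 → 911 → 2734 → 1367 → 4102 → 2051 → 6154 → 3077 → 9232 → 4616 → 2308 → 1154 → 577 → 1732 → 866 → 433 → 1300 → 650 → 325 → 976 → 488 → 244 → 122 → 61 → 184 → 92 → 46 → 23 → 70 → 35 → 106 → 53 → 160 → 80 → 40 → 20 → 10 → 5 → 16 → 8 → 4 → 2 → 1
Total steps = 117

117 steps


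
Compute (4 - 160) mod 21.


4 - 160 = -156
-156 mod 21 = 12


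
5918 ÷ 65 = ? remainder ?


5918 = 65 * 91 + 3
Check: 5915 + 3 = 5918

q = 91, r = 3


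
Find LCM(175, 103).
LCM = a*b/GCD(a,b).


GCD(175, 103) = 1
LCM = 175*103/1 = 18025/1 = 18025

LCM = 18025


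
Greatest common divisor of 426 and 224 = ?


426 = 1 * 224 + 202
224 = 1 * 202 + 22
202 = 9 * 22 + 4
22 = 5 * 4 + 2
4 = 2 * 2 + 0
GCD = 2


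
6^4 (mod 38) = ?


6^1 mod 38 = 6
6^2 mod 38 = 36
6^3 mod 38 = 26
6^4 mod 38 = 4


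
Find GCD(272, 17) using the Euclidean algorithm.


272 = 16 * 17 + 0
GCD = 17


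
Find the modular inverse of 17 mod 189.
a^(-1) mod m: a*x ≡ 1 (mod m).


Use the extended Euclidean algorithm on (189, 17); each row r = 189*s + 17*t:
r=189, s=1, t=0
r=17, s=0, t=1
q=11: r=2, s=1, t=-11   [189*(1) + 17*(-11) = 2]
q=8: r=1, s=-8, t=89   [189*(-8) + 17*(89) = 1]
q=2: r=0, s=17, t=-189   [189*(17) + 17*(-189) = 0]
GCD = 1 with t = 89, so 17*(89) ≡ 1 (mod 189)
Inverse = 89 mod 189 = 89
Check: 17 * 89 = 1513 ≡ 1 (mod 189)

17^(-1) ≡ 89 (mod 189)


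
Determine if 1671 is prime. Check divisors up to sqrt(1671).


1671 / 3 = 557 (exact division)
1671 is NOT prime.

No, 1671 is not prime


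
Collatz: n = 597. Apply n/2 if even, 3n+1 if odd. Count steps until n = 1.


597 → 1792 → 896 → 448 → 224 → 112 → 56 → 28 → 14 → 7 → 22 → 11 → 34 → 17 → 52 → 26 → 13 → 40 → 20 → 10 → 5 → 16 → 8 → 4 → 2 → 1
Total steps = 25

25 steps


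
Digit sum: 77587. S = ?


7 + 7 + 5 + 8 + 7 = 34


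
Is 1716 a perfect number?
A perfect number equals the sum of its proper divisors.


Proper divisors of 1716: 1, 2, 3, 4, 6, 11, 12, 13, 22, 26, 33, 39, 44, 52, 66, 78, 132, 143, 156, 286, 429, 572, 858
Sum = 1 + 2 + 3 + 4 + 6 + 11 + 12 + 13 + 22 + 26 + 33 + 39 + 44 + 52 + 66 + 78 + 132 + 143 + 156 + 286 + 429 + 572 + 858 = 2988

No, 1716 is not perfect (2988 ≠ 1716)


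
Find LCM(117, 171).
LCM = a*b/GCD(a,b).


GCD(117, 171) = 9
LCM = 117*171/9 = 20007/9 = 2223

LCM = 2223


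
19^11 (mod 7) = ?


19^1 mod 7 = 5
19^2 mod 7 = 4
19^3 mod 7 = 6
19^4 mod 7 = 2
19^5 mod 7 = 3
19^6 mod 7 = 1
19^7 mod 7 = 5
19^8 mod 7 = 4
19^9 mod 7 = 6
19^10 mod 7 = 2
19^11 mod 7 = 3


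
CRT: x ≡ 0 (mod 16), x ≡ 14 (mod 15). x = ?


M = 16*15 = 240
M1 = M/16 = 15, M2 = M/15 = 16
M1^(-1) mod 16 = 15, M2^(-1) mod 15 = 1
x = 0*15*15 + 14*16*1 = 224
224 mod 240 = 224
Check: 224 mod 16 = 0 ✓, 224 mod 15 = 14 ✓

x ≡ 224 (mod 240)


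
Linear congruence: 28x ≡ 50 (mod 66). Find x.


GCD(28, 66) = 2 divides 50
Divide: 14x ≡ 25 (mod 33)
x ≡ 23 (mod 33)


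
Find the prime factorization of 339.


339 / 3 = 113
113 / 113 = 1
339 = 3 × 113


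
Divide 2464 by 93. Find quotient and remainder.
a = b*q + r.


2464 = 93 * 26 + 46
Check: 2418 + 46 = 2464

q = 26, r = 46


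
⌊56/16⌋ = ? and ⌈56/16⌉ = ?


56/16 = 3.5000
floor = 3
ceil = 4

floor = 3, ceil = 4


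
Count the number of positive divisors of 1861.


1861 = 1861^1
d(1861) = (1+1) = 2

2 divisors


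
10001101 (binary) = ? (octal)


10001101 (base 2) = 141 (decimal)
141 (decimal) = 215 (base 8)


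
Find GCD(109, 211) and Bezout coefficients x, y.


Tabular extended Euclidean (each row: r = 109*s + 211*t):
r=109, s=1, t=0
r=211, s=0, t=1
q=0: r=109, s=1, t=0   [109*(1) + 211*(0) = 109]
q=1: r=102, s=-1, t=1   [109*(-1) + 211*(1) = 102]
q=1: r=7, s=2, t=-1   [109*(2) + 211*(-1) = 7]
q=14: r=4, s=-29, t=15   [109*(-29) + 211*(15) = 4]
q=1: r=3, s=31, t=-16   [109*(31) + 211*(-16) = 3]
q=1: r=1, s=-60, t=31   [109*(-60) + 211*(31) = 1]
q=3: r=0, s=211, t=-109   [109*(211) + 211*(-109) = 0]
GCD = 1; from the row with r=1: x=-60, y=31
Check: 109*(-60) + 211*(31) = -6540 + 6541 = 1

GCD = 1, x = -60, y = 31


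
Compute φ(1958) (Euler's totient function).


1958 = 2 × 11 × 89
Prime factors: 2, 11, 89
φ(1958) = 1958 × (1-1/2) × (1-1/11) × (1-1/89)
= 1958 × 1/2 × 10/11 × 88/89 = 880

φ(1958) = 880


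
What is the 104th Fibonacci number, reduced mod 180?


F(k) mod 180 for k=1..104:
1, 1, 2, 3, 5, 8, 13, 21, 34, 55, 89, 144, 53, 17, 70, 87, 157, 64, 41, 105, 146, 71, 37, 108, 145, 73, 38, 111, 149, 80, 49, 129, 178, 127, 125, 72, 17, 89, 106, 15, 121, 136, 77, 33, 110, 143, 73, 36, 109, 145, 74, 39, 113, 152, 85, 57, 142, 19, 161, 0, 161, 161, 142, 123, 85, 28, 113, 141, 74, 35, 109, 144, 73, 37, 110, 147, 77, 44, 121, 165, 106, 91, 17, 108, 125, 53, 178, 51, 49, 100, 149, 69, 38, 107, 145, 72, 37, 109, 146, 75, 41, 116, 157, 93
F(104) mod 180 = 93


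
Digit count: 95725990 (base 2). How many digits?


95725990 in base 2 = 101101101001010100110100110
Number of digits = 27

27 digits (base 2)


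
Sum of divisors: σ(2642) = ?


Divisors of 2642: 1, 2, 1321, 2642
Sum = 1 + 2 + 1321 + 2642 = 3966

σ(2642) = 3966


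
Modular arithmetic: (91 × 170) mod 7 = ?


91 × 170 = 15470
15470 mod 7 = 0


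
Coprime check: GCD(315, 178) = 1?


Euclidean algorithm:
315 = 1 * 178 + 137
178 = 1 * 137 + 41
137 = 3 * 41 + 14
41 = 2 * 14 + 13
14 = 1 * 13 + 1
13 = 13 * 1 + 0
GCD(315, 178) = 1

Yes, coprime (GCD = 1)


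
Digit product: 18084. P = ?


1 × 8 × 0 × 8 × 4 = 0


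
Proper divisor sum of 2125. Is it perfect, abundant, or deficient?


Proper divisors: 1, 5, 17, 25, 85, 125, 425
Sum = 1 + 5 + 17 + 25 + 85 + 125 + 425 = 683
683 < 2125 → deficient

s(2125) = 683 (deficient)


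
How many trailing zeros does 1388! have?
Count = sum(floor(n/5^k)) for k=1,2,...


floor(1388/5) = 277
floor(1388/25) = 55
floor(1388/125) = 11
floor(1388/625) = 2
Total = 345

345 trailing zeros


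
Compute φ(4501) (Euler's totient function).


4501 = 7 × 643
Prime factors: 7, 643
φ(4501) = 4501 × (1-1/7) × (1-1/643)
= 4501 × 6/7 × 642/643 = 3852

φ(4501) = 3852


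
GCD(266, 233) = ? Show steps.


266 = 1 * 233 + 33
233 = 7 * 33 + 2
33 = 16 * 2 + 1
2 = 2 * 1 + 0
GCD = 1


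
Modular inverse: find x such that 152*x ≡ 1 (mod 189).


Use the extended Euclidean algorithm on (189, 152); each row r = 189*s + 152*t:
r=189, s=1, t=0
r=152, s=0, t=1
q=1: r=37, s=1, t=-1   [189*(1) + 152*(-1) = 37]
q=4: r=4, s=-4, t=5   [189*(-4) + 152*(5) = 4]
q=9: r=1, s=37, t=-46   [189*(37) + 152*(-46) = 1]
q=4: r=0, s=-152, t=189   [189*(-152) + 152*(189) = 0]
GCD = 1 with t = -46, so 152*(-46) ≡ 1 (mod 189)
Inverse = -46 mod 189 = 143
Check: 152 * 143 = 21736 ≡ 1 (mod 189)

152^(-1) ≡ 143 (mod 189)


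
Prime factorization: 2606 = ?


2606 / 2 = 1303
1303 / 1303 = 1
2606 = 2 × 1303


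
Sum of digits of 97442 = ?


9 + 7 + 4 + 4 + 2 = 26


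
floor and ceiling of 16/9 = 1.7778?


16/9 = 1.7778
floor = 1
ceil = 2

floor = 1, ceil = 2


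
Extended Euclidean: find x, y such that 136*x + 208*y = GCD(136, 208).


Tabular extended Euclidean (each row: r = 136*s + 208*t):
r=136, s=1, t=0
r=208, s=0, t=1
q=0: r=136, s=1, t=0   [136*(1) + 208*(0) = 136]
q=1: r=72, s=-1, t=1   [136*(-1) + 208*(1) = 72]
q=1: r=64, s=2, t=-1   [136*(2) + 208*(-1) = 64]
q=1: r=8, s=-3, t=2   [136*(-3) + 208*(2) = 8]
q=8: r=0, s=26, t=-17   [136*(26) + 208*(-17) = 0]
GCD = 8; from the row with r=8: x=-3, y=2
Check: 136*(-3) + 208*(2) = -408 + 416 = 8

GCD = 8, x = -3, y = 2


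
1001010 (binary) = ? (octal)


1001010 (base 2) = 74 (decimal)
74 (decimal) = 112 (base 8)


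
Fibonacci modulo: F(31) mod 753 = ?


F(k) mod 753 for k=1..31:
1, 1, 2, 3, 5, 8, 13, 21, 34, 55, 89, 144, 233, 377, 610, 234, 91, 325, 416, 741, 404, 392, 43, 435, 478, 160, 638, 45, 683, 728, 658
F(31) mod 753 = 658


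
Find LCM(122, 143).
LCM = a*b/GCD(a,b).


GCD(122, 143) = 1
LCM = 122*143/1 = 17446/1 = 17446

LCM = 17446


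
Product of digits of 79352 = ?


7 × 9 × 3 × 5 × 2 = 1890
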